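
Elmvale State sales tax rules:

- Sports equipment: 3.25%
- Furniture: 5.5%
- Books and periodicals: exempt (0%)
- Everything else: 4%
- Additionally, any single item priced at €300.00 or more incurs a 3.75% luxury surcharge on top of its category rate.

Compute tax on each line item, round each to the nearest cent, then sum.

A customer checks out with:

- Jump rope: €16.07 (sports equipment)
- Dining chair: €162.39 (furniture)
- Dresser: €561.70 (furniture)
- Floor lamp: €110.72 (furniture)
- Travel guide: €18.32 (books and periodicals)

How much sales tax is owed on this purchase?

Jump rope €16.07: sports equipment → 3.25% → €0.52
Dining chair €162.39: furniture → 5.5% → €8.93
Dresser €561.70: furniture → 5.5% + 3.75% surcharge = 9.25% → €51.96
Floor lamp €110.72: furniture → 5.5% → €6.09
Travel guide €18.32: books and periodicals → 0% → €0.00
Total tax = €0.52 + €8.93 + €51.96 + €6.09 = €67.50

€67.50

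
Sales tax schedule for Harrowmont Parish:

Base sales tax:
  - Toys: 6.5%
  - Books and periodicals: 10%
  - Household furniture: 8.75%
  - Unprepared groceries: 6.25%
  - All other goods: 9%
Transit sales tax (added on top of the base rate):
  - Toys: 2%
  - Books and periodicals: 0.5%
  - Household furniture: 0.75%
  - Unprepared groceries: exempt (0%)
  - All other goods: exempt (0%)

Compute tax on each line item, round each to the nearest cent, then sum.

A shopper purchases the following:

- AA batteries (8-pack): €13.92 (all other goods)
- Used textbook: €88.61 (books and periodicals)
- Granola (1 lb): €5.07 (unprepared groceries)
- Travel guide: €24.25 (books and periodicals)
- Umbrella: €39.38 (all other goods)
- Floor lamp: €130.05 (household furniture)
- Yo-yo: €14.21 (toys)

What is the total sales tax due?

AA batteries (8-pack) €13.92: all other goods → 9% + 0% transit = 9% → €1.25
Used textbook €88.61: books and periodicals → 10% + 0.5% transit = 10.5% → €9.30
Granola (1 lb) €5.07: unprepared groceries → 6.25% + 0% transit = 6.25% → €0.32
Travel guide €24.25: books and periodicals → 10% + 0.5% transit = 10.5% → €2.55
Umbrella €39.38: all other goods → 9% + 0% transit = 9% → €3.54
Floor lamp €130.05: household furniture → 8.75% + 0.75% transit = 9.5% → €12.35
Yo-yo €14.21: toys → 6.5% + 2% transit = 8.5% → €1.21
Total tax = €1.25 + €9.30 + €0.32 + €2.55 + €3.54 + €12.35 + €1.21 = €30.52

€30.52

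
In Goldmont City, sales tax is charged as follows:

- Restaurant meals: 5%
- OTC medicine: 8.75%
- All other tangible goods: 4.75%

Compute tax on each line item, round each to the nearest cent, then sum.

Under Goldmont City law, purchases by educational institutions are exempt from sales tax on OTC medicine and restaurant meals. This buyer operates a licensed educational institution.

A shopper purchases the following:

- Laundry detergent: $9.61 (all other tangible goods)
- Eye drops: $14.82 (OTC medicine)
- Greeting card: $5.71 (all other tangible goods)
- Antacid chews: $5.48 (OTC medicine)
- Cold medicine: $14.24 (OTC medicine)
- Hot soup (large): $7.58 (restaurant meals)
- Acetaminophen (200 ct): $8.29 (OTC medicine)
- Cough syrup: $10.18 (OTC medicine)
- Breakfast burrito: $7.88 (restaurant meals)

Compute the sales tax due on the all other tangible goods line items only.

Laundry detergent $9.61: all other tangible goods → 4.75% → $0.46
Greeting card $5.71: all other tangible goods → 4.75% → $0.27
Tax on all other tangible goods = $0.46 + $0.27 = $0.73

$0.73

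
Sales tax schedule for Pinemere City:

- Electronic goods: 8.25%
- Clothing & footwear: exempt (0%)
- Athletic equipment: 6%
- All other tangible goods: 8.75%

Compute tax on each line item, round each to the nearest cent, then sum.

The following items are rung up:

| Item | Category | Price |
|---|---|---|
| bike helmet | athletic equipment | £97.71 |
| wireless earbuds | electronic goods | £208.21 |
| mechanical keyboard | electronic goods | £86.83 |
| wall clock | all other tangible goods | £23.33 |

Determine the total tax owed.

Bike helmet £97.71: athletic equipment → 6% → £5.86
Wireless earbuds £208.21: electronic goods → 8.25% → £17.18
Mechanical keyboard £86.83: electronic goods → 8.25% → £7.16
Wall clock £23.33: all other tangible goods → 8.75% → £2.04
Total tax = £5.86 + £17.18 + £7.16 + £2.04 = £32.24

£32.24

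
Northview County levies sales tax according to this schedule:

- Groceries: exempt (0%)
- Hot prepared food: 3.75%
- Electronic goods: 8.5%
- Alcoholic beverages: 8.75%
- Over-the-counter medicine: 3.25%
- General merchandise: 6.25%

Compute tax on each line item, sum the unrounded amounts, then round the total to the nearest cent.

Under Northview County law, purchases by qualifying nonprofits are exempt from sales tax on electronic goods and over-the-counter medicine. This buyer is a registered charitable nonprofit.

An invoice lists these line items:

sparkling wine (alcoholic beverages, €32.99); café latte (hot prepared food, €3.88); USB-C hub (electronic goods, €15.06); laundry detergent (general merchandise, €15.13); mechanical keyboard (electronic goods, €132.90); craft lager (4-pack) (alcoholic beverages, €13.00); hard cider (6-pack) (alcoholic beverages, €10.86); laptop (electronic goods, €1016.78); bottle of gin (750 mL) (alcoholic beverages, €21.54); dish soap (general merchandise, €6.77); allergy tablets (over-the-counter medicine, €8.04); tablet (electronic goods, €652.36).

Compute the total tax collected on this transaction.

€8.37

Sparkling wine €32.99: alcoholic beverages → 8.75% → €2.886625
Café latte €3.88: hot prepared food → 3.75% → €0.1455
USB-C hub €15.06: electronic goods, buyer-exempt → 0% → €0.00
Laundry detergent €15.13: general merchandise → 6.25% → €0.945625
Mechanical keyboard €132.90: electronic goods, buyer-exempt → 0% → €0.00
Craft lager (4-pack) €13.00: alcoholic beverages → 8.75% → €1.1375
Hard cider (6-pack) €10.86: alcoholic beverages → 8.75% → €0.95025
Laptop €1016.78: electronic goods, buyer-exempt → 0% → €0.00
Bottle of gin (750 mL) €21.54: alcoholic beverages → 8.75% → €1.88475
Dish soap €6.77: general merchandise → 6.25% → €0.423125
Allergy tablets €8.04: over-the-counter medicine, buyer-exempt → 0% → €0.00
Tablet €652.36: electronic goods, buyer-exempt → 0% → €0.00
Unrounded tax sum = €8.373375 → €8.37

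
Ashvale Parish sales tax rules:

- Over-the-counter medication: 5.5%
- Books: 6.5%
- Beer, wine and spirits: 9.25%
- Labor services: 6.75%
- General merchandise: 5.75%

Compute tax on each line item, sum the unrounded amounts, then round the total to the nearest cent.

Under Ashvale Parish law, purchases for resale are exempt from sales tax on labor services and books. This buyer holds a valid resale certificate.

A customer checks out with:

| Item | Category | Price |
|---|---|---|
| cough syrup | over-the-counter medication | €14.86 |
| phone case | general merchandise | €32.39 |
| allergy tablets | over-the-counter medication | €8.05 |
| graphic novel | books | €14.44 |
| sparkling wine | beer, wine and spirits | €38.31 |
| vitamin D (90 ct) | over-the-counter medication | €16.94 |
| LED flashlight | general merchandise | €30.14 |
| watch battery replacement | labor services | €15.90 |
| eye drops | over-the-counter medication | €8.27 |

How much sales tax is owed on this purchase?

Cough syrup €14.86: over-the-counter medication → 5.5% → €0.8173
Phone case €32.39: general merchandise → 5.75% → €1.862425
Allergy tablets €8.05: over-the-counter medication → 5.5% → €0.44275
Graphic novel €14.44: books, buyer-exempt → 0% → €0.00
Sparkling wine €38.31: beer, wine and spirits → 9.25% → €3.543675
Vitamin D (90 ct) €16.94: over-the-counter medication → 5.5% → €0.9317
LED flashlight €30.14: general merchandise → 5.75% → €1.73305
Watch battery replacement €15.90: labor services, buyer-exempt → 0% → €0.00
Eye drops €8.27: over-the-counter medication → 5.5% → €0.45485
Unrounded tax sum = €9.78575 → €9.79

€9.79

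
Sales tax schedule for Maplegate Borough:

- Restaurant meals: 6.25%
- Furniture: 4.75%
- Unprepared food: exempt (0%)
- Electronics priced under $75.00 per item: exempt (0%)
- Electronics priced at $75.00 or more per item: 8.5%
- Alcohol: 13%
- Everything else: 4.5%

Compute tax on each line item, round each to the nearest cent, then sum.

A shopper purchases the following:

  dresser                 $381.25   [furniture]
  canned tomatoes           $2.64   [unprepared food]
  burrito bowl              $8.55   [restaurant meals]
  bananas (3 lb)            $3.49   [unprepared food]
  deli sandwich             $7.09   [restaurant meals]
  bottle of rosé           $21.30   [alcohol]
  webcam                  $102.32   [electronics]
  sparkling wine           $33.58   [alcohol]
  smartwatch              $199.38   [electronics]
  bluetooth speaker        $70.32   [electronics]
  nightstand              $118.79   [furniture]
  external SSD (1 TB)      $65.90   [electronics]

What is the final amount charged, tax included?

$1072.12

Dresser $381.25: furniture → 4.75% → $18.11
Canned tomatoes $2.64: unprepared food → 0% → $0.00
Burrito bowl $8.55: restaurant meals → 6.25% → $0.53
Bananas (3 lb) $3.49: unprepared food → 0% → $0.00
Deli sandwich $7.09: restaurant meals → 6.25% → $0.44
Bottle of rosé $21.30: alcohol → 13% → $2.77
Webcam $102.32: electronics, $75.00 or more → 8.5% → $8.70
Sparkling wine $33.58: alcohol → 13% → $4.37
Smartwatch $199.38: electronics, $75.00 or more → 8.5% → $16.95
Bluetooth speaker $70.32: electronics, under $75.00 → 0% → $0.00
Nightstand $118.79: furniture → 4.75% → $5.64
External SSD (1 TB) $65.90: electronics, under $75.00 → 0% → $0.00
Subtotal = $1014.61; tax = $57.51; total due = $1072.12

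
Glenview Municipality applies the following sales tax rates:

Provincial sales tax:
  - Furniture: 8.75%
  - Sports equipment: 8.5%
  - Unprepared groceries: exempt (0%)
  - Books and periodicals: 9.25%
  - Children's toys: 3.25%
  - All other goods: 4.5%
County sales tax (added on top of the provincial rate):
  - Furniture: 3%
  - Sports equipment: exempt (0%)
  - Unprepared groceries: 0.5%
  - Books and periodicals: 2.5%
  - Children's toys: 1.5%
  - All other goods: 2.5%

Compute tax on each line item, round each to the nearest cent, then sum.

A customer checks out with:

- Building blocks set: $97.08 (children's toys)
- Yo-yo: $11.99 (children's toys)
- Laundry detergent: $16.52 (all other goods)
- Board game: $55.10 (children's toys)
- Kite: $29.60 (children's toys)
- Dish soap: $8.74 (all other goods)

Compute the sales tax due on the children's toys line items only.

Building blocks set $97.08: children's toys → 3.25% + 1.5% county = 4.75% → $4.61
Yo-yo $11.99: children's toys → 3.25% + 1.5% county = 4.75% → $0.57
Board game $55.10: children's toys → 3.25% + 1.5% county = 4.75% → $2.62
Kite $29.60: children's toys → 3.25% + 1.5% county = 4.75% → $1.41
Tax on children's toys = $4.61 + $0.57 + $2.62 + $1.41 = $9.21

$9.21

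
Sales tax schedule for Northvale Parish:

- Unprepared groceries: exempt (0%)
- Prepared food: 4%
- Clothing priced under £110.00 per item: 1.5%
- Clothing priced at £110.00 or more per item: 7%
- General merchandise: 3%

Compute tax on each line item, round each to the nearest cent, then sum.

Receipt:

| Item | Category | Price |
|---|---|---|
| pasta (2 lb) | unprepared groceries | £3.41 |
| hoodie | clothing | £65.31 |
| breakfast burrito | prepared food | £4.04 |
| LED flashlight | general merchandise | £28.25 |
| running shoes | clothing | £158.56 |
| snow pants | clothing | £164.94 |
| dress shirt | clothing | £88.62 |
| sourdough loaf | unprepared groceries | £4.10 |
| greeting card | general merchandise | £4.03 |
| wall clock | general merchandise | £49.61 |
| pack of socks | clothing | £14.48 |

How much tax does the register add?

Pasta (2 lb) £3.41: unprepared groceries → 0% → £0.00
Hoodie £65.31: clothing, under £110.00 → 1.5% → £0.98
Breakfast burrito £4.04: prepared food → 4% → £0.16
LED flashlight £28.25: general merchandise → 3% → £0.85
Running shoes £158.56: clothing, £110.00 or more → 7% → £11.10
Snow pants £164.94: clothing, £110.00 or more → 7% → £11.55
Dress shirt £88.62: clothing, under £110.00 → 1.5% → £1.33
Sourdough loaf £4.10: unprepared groceries → 0% → £0.00
Greeting card £4.03: general merchandise → 3% → £0.12
Wall clock £49.61: general merchandise → 3% → £1.49
Pack of socks £14.48: clothing, under £110.00 → 1.5% → £0.22
Total tax = £0.98 + £0.16 + £0.85 + £11.10 + £11.55 + £1.33 + £0.12 + £1.49 + £0.22 = £27.80

£27.80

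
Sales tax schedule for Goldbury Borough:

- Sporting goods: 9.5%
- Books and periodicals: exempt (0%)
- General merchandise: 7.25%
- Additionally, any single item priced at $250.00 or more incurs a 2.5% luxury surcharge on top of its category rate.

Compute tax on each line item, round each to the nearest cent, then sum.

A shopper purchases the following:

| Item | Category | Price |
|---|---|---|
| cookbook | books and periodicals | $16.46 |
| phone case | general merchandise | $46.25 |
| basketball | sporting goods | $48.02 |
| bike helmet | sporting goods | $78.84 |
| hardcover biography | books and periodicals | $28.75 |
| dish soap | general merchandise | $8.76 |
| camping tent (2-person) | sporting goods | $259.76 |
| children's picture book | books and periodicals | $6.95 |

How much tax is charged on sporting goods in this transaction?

Basketball $48.02: sporting goods → 9.5% → $4.56
Bike helmet $78.84: sporting goods → 9.5% → $7.49
Camping tent (2-person) $259.76: sporting goods → 9.5% + 2.5% surcharge = 12% → $31.17
Tax on sporting goods = $4.56 + $7.49 + $31.17 = $43.22

$43.22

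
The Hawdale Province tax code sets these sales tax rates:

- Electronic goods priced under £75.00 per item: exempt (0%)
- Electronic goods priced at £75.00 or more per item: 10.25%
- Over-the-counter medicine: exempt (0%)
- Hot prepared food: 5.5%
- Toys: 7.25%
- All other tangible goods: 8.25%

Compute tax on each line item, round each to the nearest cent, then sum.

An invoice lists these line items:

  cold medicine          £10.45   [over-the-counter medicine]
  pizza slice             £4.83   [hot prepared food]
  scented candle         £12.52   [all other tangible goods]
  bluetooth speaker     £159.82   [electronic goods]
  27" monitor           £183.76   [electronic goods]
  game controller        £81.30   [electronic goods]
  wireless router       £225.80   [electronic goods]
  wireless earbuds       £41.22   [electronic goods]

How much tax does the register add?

£67.99

Cold medicine £10.45: over-the-counter medicine → 0% → £0.00
Pizza slice £4.83: hot prepared food → 5.5% → £0.27
Scented candle £12.52: all other tangible goods → 8.25% → £1.03
Bluetooth speaker £159.82: electronic goods, £75.00 or more → 10.25% → £16.38
27" monitor £183.76: electronic goods, £75.00 or more → 10.25% → £18.84
Game controller £81.30: electronic goods, £75.00 or more → 10.25% → £8.33
Wireless router £225.80: electronic goods, £75.00 or more → 10.25% → £23.14
Wireless earbuds £41.22: electronic goods, under £75.00 → 0% → £0.00
Total tax = £0.27 + £1.03 + £16.38 + £18.84 + £8.33 + £23.14 = £67.99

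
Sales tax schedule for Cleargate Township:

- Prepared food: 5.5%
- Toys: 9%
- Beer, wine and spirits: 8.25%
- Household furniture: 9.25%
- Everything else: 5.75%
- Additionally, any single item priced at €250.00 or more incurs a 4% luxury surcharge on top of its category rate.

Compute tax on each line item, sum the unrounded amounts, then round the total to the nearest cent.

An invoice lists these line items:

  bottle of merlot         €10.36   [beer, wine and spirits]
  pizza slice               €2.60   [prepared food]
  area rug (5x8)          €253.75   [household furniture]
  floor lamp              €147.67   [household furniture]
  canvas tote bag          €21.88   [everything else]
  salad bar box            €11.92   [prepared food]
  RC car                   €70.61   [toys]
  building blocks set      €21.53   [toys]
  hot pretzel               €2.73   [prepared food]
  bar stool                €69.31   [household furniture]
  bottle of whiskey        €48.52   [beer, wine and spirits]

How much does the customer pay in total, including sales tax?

€729.93

Bottle of merlot €10.36: beer, wine and spirits → 8.25% → €0.8547
Pizza slice €2.60: prepared food → 5.5% → €0.143
Area rug (5x8) €253.75: household furniture → 9.25% + 4% surcharge = 13.25% → €33.621875
Floor lamp €147.67: household furniture → 9.25% → €13.659475
Canvas tote bag €21.88: everything else → 5.75% → €1.2581
Salad bar box €11.92: prepared food → 5.5% → €0.6556
RC car €70.61: toys → 9% → €6.3549
Building blocks set €21.53: toys → 9% → €1.9377
Hot pretzel €2.73: prepared food → 5.5% → €0.15015
Bar stool €69.31: household furniture → 9.25% → €6.411175
Bottle of whiskey €48.52: beer, wine and spirits → 8.25% → €4.0029
Subtotal = €660.88; unrounded tax = €69.049575 → €69.05; total due = €729.93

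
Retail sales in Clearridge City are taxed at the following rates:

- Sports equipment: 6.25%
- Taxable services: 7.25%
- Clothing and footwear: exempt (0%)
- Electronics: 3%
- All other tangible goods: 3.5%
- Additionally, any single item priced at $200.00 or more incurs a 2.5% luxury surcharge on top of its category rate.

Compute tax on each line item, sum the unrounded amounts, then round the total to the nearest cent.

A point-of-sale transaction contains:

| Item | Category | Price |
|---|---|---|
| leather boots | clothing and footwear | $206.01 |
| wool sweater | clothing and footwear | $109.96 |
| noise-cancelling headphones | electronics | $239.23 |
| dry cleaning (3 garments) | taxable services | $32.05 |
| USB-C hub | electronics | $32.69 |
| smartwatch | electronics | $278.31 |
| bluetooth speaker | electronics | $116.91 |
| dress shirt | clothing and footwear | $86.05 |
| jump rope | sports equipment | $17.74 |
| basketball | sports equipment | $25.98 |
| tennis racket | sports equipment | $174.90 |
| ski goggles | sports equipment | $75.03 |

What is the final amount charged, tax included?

$1453.64

Leather boots $206.01: clothing and footwear → 0% + 2.5% surcharge = 2.5% → $5.15025
Wool sweater $109.96: clothing and footwear → 0% → $0.00
Noise-cancelling headphones $239.23: electronics → 3% + 2.5% surcharge = 5.5% → $13.15765
Dry cleaning (3 garments) $32.05: taxable services → 7.25% → $2.323625
USB-C hub $32.69: electronics → 3% → $0.9807
Smartwatch $278.31: electronics → 3% + 2.5% surcharge = 5.5% → $15.30705
Bluetooth speaker $116.91: electronics → 3% → $3.5073
Dress shirt $86.05: clothing and footwear → 0% → $0.00
Jump rope $17.74: sports equipment → 6.25% → $1.10875
Basketball $25.98: sports equipment → 6.25% → $1.62375
Tennis racket $174.90: sports equipment → 6.25% → $10.93125
Ski goggles $75.03: sports equipment → 6.25% → $4.689375
Subtotal = $1394.86; unrounded tax = $58.7797 → $58.78; total due = $1453.64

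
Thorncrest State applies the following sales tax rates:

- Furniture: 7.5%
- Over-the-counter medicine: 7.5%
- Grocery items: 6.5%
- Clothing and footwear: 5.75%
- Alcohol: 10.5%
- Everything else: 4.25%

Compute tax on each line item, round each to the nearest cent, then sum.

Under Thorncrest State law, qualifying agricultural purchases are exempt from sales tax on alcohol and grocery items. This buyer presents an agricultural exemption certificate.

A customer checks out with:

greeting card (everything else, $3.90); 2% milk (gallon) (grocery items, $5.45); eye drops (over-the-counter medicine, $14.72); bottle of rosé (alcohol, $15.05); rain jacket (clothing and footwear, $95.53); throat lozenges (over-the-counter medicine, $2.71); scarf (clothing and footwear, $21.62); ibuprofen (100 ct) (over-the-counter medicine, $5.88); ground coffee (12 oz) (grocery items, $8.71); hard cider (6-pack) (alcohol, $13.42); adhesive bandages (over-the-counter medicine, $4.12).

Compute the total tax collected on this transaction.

Greeting card $3.90: everything else → 4.25% → $0.17
2% milk (gallon) $5.45: grocery items, buyer-exempt → 0% → $0.00
Eye drops $14.72: over-the-counter medicine → 7.5% → $1.10
Bottle of rosé $15.05: alcohol, buyer-exempt → 0% → $0.00
Rain jacket $95.53: clothing and footwear → 5.75% → $5.49
Throat lozenges $2.71: over-the-counter medicine → 7.5% → $0.20
Scarf $21.62: clothing and footwear → 5.75% → $1.24
Ibuprofen (100 ct) $5.88: over-the-counter medicine → 7.5% → $0.44
Ground coffee (12 oz) $8.71: grocery items, buyer-exempt → 0% → $0.00
Hard cider (6-pack) $13.42: alcohol, buyer-exempt → 0% → $0.00
Adhesive bandages $4.12: over-the-counter medicine → 7.5% → $0.31
Total tax = $0.17 + $1.10 + $5.49 + $0.20 + $1.24 + $0.44 + $0.31 = $8.95

$8.95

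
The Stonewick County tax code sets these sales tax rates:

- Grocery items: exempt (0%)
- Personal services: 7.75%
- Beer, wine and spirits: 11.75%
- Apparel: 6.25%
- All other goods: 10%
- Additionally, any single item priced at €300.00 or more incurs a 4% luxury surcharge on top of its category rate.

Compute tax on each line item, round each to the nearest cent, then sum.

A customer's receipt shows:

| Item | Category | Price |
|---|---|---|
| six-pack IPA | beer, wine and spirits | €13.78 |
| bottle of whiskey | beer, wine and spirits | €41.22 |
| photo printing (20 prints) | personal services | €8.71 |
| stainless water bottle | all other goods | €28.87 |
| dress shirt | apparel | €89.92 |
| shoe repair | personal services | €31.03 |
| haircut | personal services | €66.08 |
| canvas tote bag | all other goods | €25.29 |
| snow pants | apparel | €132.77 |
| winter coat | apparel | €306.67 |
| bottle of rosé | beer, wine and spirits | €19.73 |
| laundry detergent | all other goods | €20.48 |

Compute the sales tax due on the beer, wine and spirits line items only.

€8.78

Six-pack IPA €13.78: beer, wine and spirits → 11.75% → €1.62
Bottle of whiskey €41.22: beer, wine and spirits → 11.75% → €4.84
Bottle of rosé €19.73: beer, wine and spirits → 11.75% → €2.32
Tax on beer, wine and spirits = €1.62 + €4.84 + €2.32 = €8.78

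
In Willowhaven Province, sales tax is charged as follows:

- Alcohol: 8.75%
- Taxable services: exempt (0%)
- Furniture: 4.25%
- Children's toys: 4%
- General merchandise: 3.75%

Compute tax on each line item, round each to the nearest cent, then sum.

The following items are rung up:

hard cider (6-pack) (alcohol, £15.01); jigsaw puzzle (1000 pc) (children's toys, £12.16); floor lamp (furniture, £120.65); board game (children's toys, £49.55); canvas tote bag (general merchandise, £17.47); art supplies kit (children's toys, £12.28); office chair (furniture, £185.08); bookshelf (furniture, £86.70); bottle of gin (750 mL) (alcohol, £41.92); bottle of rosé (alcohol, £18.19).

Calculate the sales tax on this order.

Hard cider (6-pack) £15.01: alcohol → 8.75% → £1.31
Jigsaw puzzle (1000 pc) £12.16: children's toys → 4% → £0.49
Floor lamp £120.65: furniture → 4.25% → £5.13
Board game £49.55: children's toys → 4% → £1.98
Canvas tote bag £17.47: general merchandise → 3.75% → £0.66
Art supplies kit £12.28: children's toys → 4% → £0.49
Office chair £185.08: furniture → 4.25% → £7.87
Bookshelf £86.70: furniture → 4.25% → £3.68
Bottle of gin (750 mL) £41.92: alcohol → 8.75% → £3.67
Bottle of rosé £18.19: alcohol → 8.75% → £1.59
Total tax = £1.31 + £0.49 + £5.13 + £1.98 + £0.66 + £0.49 + £7.87 + £3.68 + £3.67 + £1.59 = £26.87

£26.87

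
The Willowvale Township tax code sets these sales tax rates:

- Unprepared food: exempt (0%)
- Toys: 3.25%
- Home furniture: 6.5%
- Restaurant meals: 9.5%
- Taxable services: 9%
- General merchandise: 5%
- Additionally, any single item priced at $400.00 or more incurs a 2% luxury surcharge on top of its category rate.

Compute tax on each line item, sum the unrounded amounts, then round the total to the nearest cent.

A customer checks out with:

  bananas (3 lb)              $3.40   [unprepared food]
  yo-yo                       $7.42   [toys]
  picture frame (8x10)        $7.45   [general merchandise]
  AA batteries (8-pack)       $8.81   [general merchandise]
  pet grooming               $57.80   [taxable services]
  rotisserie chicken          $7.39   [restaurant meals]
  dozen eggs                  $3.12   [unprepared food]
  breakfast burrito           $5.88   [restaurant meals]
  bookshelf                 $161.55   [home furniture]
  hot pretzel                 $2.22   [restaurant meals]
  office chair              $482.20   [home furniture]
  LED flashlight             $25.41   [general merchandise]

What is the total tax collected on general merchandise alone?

Picture frame (8x10) $7.45: general merchandise → 5% → $0.3725
AA batteries (8-pack) $8.81: general merchandise → 5% → $0.4405
LED flashlight $25.41: general merchandise → 5% → $1.2705
Tax on general merchandise: unrounded sum = $2.0835 → $2.08

$2.08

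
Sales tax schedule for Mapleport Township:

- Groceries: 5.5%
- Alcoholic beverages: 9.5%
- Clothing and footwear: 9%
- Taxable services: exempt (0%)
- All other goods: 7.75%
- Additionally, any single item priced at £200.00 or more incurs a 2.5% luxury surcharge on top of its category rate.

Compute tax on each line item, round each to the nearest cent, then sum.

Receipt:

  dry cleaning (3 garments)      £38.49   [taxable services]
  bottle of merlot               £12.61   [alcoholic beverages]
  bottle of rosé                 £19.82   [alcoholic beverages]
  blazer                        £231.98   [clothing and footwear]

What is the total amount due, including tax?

Dry cleaning (3 garments) £38.49: taxable services → 0% → £0.00
Bottle of merlot £12.61: alcoholic beverages → 9.5% → £1.20
Bottle of rosé £19.82: alcoholic beverages → 9.5% → £1.88
Blazer £231.98: clothing and footwear → 9% + 2.5% surcharge = 11.5% → £26.68
Subtotal = £302.90; tax = £29.76; total due = £332.66

£332.66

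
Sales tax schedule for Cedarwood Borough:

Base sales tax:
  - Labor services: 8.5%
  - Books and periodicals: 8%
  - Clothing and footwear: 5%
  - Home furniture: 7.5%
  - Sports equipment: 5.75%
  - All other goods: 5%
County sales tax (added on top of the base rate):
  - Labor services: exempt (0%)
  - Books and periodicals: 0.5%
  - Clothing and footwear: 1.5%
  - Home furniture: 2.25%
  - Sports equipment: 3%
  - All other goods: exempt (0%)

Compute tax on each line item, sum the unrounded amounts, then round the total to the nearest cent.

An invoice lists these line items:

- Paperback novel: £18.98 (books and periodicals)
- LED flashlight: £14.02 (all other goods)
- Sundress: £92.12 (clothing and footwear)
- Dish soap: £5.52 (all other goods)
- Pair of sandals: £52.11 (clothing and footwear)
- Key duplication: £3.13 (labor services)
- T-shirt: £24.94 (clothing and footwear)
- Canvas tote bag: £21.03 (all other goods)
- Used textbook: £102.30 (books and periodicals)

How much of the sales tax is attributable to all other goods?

£2.03

LED flashlight £14.02: all other goods → 5% + 0% county = 5% → £0.701
Dish soap £5.52: all other goods → 5% + 0% county = 5% → £0.276
Canvas tote bag £21.03: all other goods → 5% + 0% county = 5% → £1.0515
Tax on all other goods: unrounded sum = £2.0285 → £2.03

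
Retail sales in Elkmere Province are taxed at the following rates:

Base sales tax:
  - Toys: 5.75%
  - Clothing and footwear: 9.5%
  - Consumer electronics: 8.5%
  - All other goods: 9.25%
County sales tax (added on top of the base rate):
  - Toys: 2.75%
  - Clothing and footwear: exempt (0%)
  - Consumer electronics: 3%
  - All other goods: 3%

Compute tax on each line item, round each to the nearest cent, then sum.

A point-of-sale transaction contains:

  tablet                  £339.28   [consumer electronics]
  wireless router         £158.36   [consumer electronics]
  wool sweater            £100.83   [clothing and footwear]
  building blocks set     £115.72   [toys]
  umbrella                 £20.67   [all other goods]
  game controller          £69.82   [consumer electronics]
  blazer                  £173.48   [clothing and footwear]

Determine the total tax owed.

£103.69

Tablet £339.28: consumer electronics → 8.5% + 3% county = 11.5% → £39.02
Wireless router £158.36: consumer electronics → 8.5% + 3% county = 11.5% → £18.21
Wool sweater £100.83: clothing and footwear → 9.5% + 0% county = 9.5% → £9.58
Building blocks set £115.72: toys → 5.75% + 2.75% county = 8.5% → £9.84
Umbrella £20.67: all other goods → 9.25% + 3% county = 12.25% → £2.53
Game controller £69.82: consumer electronics → 8.5% + 3% county = 11.5% → £8.03
Blazer £173.48: clothing and footwear → 9.5% + 0% county = 9.5% → £16.48
Total tax = £39.02 + £18.21 + £9.58 + £9.84 + £2.53 + £8.03 + £16.48 = £103.69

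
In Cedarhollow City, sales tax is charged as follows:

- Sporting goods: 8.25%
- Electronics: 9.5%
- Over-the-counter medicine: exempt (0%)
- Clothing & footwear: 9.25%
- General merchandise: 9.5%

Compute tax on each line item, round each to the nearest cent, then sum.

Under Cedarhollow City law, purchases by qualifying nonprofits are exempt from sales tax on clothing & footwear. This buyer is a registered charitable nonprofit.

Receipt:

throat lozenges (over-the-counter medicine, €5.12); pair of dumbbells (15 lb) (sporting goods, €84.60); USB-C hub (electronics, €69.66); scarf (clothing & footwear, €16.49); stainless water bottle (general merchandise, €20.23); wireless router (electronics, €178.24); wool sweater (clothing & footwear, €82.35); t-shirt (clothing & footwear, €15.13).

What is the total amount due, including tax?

Throat lozenges €5.12: over-the-counter medicine → 0% → €0.00
Pair of dumbbells (15 lb) €84.60: sporting goods → 8.25% → €6.98
USB-C hub €69.66: electronics → 9.5% → €6.62
Scarf €16.49: clothing & footwear, buyer-exempt → 0% → €0.00
Stainless water bottle €20.23: general merchandise → 9.5% → €1.92
Wireless router €178.24: electronics → 9.5% → €16.93
Wool sweater €82.35: clothing & footwear, buyer-exempt → 0% → €0.00
T-shirt €15.13: clothing & footwear, buyer-exempt → 0% → €0.00
Subtotal = €471.82; tax = €32.45; total due = €504.27

€504.27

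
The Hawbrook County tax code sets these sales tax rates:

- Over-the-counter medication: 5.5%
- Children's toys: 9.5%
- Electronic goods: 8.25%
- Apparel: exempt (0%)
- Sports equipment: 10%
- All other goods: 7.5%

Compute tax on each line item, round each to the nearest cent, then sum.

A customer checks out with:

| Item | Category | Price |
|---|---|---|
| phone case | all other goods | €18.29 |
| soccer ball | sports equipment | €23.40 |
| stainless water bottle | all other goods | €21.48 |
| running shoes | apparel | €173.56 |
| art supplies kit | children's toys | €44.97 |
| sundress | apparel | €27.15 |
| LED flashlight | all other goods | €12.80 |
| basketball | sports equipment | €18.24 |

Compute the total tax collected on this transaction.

€12.37

Phone case €18.29: all other goods → 7.5% → €1.37
Soccer ball €23.40: sports equipment → 10% → €2.34
Stainless water bottle €21.48: all other goods → 7.5% → €1.61
Running shoes €173.56: apparel → 0% → €0.00
Art supplies kit €44.97: children's toys → 9.5% → €4.27
Sundress €27.15: apparel → 0% → €0.00
LED flashlight €12.80: all other goods → 7.5% → €0.96
Basketball €18.24: sports equipment → 10% → €1.82
Total tax = €1.37 + €2.34 + €1.61 + €4.27 + €0.96 + €1.82 = €12.37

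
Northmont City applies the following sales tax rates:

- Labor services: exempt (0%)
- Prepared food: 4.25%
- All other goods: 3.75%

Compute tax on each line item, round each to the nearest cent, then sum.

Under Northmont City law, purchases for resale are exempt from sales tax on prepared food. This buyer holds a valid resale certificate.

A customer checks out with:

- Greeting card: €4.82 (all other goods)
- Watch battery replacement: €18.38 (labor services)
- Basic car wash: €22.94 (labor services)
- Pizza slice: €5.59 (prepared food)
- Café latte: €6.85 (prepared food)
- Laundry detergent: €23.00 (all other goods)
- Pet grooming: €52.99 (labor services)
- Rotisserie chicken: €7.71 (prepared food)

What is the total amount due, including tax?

€143.32

Greeting card €4.82: all other goods → 3.75% → €0.18
Watch battery replacement €18.38: labor services → 0% → €0.00
Basic car wash €22.94: labor services → 0% → €0.00
Pizza slice €5.59: prepared food, buyer-exempt → 0% → €0.00
Café latte €6.85: prepared food, buyer-exempt → 0% → €0.00
Laundry detergent €23.00: all other goods → 3.75% → €0.86
Pet grooming €52.99: labor services → 0% → €0.00
Rotisserie chicken €7.71: prepared food, buyer-exempt → 0% → €0.00
Subtotal = €142.28; tax = €1.04; total due = €143.32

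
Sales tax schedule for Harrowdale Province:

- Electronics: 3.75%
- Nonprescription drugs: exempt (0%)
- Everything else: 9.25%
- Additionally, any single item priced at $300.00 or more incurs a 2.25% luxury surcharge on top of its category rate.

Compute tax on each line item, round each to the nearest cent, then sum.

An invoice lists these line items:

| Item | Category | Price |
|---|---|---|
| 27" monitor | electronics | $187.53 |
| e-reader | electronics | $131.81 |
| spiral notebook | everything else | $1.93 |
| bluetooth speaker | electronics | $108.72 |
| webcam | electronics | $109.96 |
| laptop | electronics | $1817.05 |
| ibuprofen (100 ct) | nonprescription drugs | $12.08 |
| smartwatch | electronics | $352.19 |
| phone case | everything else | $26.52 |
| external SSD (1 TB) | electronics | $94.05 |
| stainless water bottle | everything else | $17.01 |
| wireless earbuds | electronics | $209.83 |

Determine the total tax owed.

$165.92

27" monitor $187.53: electronics → 3.75% → $7.03
E-reader $131.81: electronics → 3.75% → $4.94
Spiral notebook $1.93: everything else → 9.25% → $0.18
Bluetooth speaker $108.72: electronics → 3.75% → $4.08
Webcam $109.96: electronics → 3.75% → $4.12
Laptop $1817.05: electronics → 3.75% + 2.25% surcharge = 6% → $109.02
Ibuprofen (100 ct) $12.08: nonprescription drugs → 0% → $0.00
Smartwatch $352.19: electronics → 3.75% + 2.25% surcharge = 6% → $21.13
Phone case $26.52: everything else → 9.25% → $2.45
External SSD (1 TB) $94.05: electronics → 3.75% → $3.53
Stainless water bottle $17.01: everything else → 9.25% → $1.57
Wireless earbuds $209.83: electronics → 3.75% → $7.87
Total tax = $7.03 + $4.94 + $0.18 + $4.08 + $4.12 + $109.02 + $21.13 + $2.45 + $3.53 + $1.57 + $7.87 = $165.92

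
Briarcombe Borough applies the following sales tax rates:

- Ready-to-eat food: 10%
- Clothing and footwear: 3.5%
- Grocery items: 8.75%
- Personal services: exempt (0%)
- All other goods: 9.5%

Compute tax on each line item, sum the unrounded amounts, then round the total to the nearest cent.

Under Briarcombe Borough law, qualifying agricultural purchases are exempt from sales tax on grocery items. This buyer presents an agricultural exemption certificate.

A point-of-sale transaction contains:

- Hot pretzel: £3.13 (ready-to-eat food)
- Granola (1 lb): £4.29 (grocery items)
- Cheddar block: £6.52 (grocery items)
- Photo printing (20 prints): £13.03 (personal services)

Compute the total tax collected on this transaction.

£0.31

Hot pretzel £3.13: ready-to-eat food → 10% → £0.313
Granola (1 lb) £4.29: grocery items, buyer-exempt → 0% → £0.00
Cheddar block £6.52: grocery items, buyer-exempt → 0% → £0.00
Photo printing (20 prints) £13.03: personal services → 0% → £0.00
Unrounded tax sum = £0.313 → £0.31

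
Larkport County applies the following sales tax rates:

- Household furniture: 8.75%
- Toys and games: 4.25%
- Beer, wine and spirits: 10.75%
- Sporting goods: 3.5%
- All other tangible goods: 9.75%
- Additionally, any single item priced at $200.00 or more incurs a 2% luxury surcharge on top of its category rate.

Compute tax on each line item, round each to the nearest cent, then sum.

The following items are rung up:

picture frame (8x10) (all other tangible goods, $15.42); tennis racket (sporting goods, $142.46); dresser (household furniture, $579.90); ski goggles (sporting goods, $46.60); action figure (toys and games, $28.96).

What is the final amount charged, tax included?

$885.03

Picture frame (8x10) $15.42: all other tangible goods → 9.75% → $1.50
Tennis racket $142.46: sporting goods → 3.5% → $4.99
Dresser $579.90: household furniture → 8.75% + 2% surcharge = 10.75% → $62.34
Ski goggles $46.60: sporting goods → 3.5% → $1.63
Action figure $28.96: toys and games → 4.25% → $1.23
Subtotal = $813.34; tax = $71.69; total due = $885.03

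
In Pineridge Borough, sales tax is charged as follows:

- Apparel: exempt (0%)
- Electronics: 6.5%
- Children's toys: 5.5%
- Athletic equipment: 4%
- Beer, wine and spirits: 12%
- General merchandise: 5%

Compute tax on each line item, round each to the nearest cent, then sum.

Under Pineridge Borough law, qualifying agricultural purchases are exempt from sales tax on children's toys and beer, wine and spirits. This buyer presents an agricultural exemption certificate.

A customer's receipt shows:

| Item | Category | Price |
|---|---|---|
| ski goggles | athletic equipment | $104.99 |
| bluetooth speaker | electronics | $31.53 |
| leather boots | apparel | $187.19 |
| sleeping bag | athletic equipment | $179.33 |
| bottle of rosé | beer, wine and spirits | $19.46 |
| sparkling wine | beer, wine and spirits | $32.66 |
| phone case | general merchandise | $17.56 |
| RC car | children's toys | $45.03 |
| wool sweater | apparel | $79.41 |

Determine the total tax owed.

$14.30

Ski goggles $104.99: athletic equipment → 4% → $4.20
Bluetooth speaker $31.53: electronics → 6.5% → $2.05
Leather boots $187.19: apparel → 0% → $0.00
Sleeping bag $179.33: athletic equipment → 4% → $7.17
Bottle of rosé $19.46: beer, wine and spirits, buyer-exempt → 0% → $0.00
Sparkling wine $32.66: beer, wine and spirits, buyer-exempt → 0% → $0.00
Phone case $17.56: general merchandise → 5% → $0.88
RC car $45.03: children's toys, buyer-exempt → 0% → $0.00
Wool sweater $79.41: apparel → 0% → $0.00
Total tax = $4.20 + $2.05 + $7.17 + $0.88 = $14.30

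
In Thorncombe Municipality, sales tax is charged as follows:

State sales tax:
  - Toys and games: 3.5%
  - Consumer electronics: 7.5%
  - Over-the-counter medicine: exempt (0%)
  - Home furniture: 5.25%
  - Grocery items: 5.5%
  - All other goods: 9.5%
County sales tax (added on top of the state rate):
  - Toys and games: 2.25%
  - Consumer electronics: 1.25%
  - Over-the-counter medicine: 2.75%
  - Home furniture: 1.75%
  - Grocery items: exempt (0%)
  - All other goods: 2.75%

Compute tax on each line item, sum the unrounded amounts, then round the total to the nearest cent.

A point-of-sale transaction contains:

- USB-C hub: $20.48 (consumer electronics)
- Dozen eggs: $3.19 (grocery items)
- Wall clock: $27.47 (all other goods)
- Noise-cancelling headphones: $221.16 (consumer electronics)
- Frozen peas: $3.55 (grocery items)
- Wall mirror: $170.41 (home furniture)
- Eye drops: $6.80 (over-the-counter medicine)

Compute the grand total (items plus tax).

USB-C hub $20.48: consumer electronics → 7.5% + 1.25% county = 8.75% → $1.792
Dozen eggs $3.19: grocery items → 5.5% + 0% county = 5.5% → $0.17545
Wall clock $27.47: all other goods → 9.5% + 2.75% county = 12.25% → $3.365075
Noise-cancelling headphones $221.16: consumer electronics → 7.5% + 1.25% county = 8.75% → $19.3515
Frozen peas $3.55: grocery items → 5.5% + 0% county = 5.5% → $0.19525
Wall mirror $170.41: home furniture → 5.25% + 1.75% county = 7% → $11.9287
Eye drops $6.80: over-the-counter medicine → 0% + 2.75% county = 2.75% → $0.187
Subtotal = $453.06; unrounded tax = $36.994975 → $36.99; total due = $490.05

$490.05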